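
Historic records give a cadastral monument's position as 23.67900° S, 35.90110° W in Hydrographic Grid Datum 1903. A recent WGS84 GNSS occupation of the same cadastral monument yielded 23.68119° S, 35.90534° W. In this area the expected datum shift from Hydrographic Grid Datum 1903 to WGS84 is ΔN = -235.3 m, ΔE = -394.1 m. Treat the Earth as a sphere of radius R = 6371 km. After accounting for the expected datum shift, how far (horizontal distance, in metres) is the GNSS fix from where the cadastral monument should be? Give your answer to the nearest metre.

39 m

Observed coordinate differences: Δφ = -0.00219°, Δλ = -0.00424°.
Converting to metres (1° lat = 111195 m, cos φ = 0.915810): observed ΔN = -243.5 m, observed ΔE = -431.8 m.
Subtracting the expected shift leaves a residual of -243.5 − (-235.3) = -8.2 m north and -431.8 − (-394.1) = -37.7 m east.
Residual distance = √((-8.2)² + (-37.7)²) = 38.6 m.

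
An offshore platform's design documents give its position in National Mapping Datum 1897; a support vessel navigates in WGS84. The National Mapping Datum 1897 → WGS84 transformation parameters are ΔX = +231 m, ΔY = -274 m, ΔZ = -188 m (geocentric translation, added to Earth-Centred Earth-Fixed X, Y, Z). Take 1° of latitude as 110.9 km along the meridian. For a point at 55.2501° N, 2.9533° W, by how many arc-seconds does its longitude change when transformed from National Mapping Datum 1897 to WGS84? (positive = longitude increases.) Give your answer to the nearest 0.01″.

sin φ = 0.821648, cos φ = 0.569995, sin λ = -0.051522, cos λ = 0.998672.
East component: ΔE = −sin λ·ΔX + cos λ·ΔY = −(-0.051522)(231) + (0.998672)(-274) = -261.73 m.
1° of latitude spans 110900 m; at latitude φ, 1° of longitude spans that × cos φ = 63212.5 m, so Δλ = -261.73 / 63212.5 × 3600 = -14.906″.

Δλ = -14.91″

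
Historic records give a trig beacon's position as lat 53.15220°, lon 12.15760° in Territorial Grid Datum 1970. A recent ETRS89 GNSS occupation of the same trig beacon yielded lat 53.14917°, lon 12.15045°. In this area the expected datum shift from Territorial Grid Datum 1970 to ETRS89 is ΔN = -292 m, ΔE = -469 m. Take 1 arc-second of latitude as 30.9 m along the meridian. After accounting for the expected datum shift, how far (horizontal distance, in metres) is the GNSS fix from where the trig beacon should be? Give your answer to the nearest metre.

46 m

Observed coordinate differences: Δφ = -0.00303°, Δλ = -0.00715°.
Converting to metres (1° lat = 111240 m, cos φ = 0.599691): observed ΔN = -337.1 m, observed ΔE = -477.0 m.
Subtracting the expected shift leaves a residual of -337.1 − (-292) = -45.1 m north and -477.0 − (-469) = -8.0 m east.
Residual distance = √((-45.1)² + (-8.0)²) = 45.8 m.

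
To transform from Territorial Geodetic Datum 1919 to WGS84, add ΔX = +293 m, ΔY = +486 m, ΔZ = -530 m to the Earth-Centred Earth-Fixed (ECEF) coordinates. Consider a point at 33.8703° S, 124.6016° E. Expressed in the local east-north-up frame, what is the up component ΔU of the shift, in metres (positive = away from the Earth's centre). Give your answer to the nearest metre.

The local up (radial) axis is (cos φ cos λ, cos φ sin λ, sin φ), giving ΔU = -138.150 + 332.151 + 295.377 = 489.38 m.

ΔU = 489 m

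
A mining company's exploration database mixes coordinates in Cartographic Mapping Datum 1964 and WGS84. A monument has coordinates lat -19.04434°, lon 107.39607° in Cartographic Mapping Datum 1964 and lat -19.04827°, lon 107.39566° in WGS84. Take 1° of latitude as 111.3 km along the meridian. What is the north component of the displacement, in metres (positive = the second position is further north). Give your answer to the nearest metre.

Δφ = -19.04827° − -19.04434° = -0.00393°; Δλ = 107.39566° − 107.39607° = -0.00041°.
ΔN = Δφ × 111300 = -437.4 m; ΔE = Δλ × 111300 × cos(-19.04434°) = -0.00041 × 111300 × 0.945266 = -43.1 m.

ΔN = -437 m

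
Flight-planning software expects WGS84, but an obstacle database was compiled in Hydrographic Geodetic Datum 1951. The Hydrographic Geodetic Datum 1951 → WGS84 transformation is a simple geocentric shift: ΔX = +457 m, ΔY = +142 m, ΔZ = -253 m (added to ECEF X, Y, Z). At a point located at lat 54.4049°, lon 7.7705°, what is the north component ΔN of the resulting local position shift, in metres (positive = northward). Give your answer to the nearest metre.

The local north axis is (−sin φ cos λ, −sin φ sin λ, cos φ), giving ΔN = -368.198 − 15.612 − 147.260 = -531.07 m.

ΔN = -531 m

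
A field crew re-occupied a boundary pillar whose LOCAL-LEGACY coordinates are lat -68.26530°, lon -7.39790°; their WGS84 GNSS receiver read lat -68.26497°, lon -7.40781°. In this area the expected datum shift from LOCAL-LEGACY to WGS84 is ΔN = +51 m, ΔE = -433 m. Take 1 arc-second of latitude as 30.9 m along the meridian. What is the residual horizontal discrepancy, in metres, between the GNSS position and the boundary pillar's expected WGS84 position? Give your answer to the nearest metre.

Observed coordinate differences: Δφ = +0.00033°, Δλ = -0.00991°.
Converting to metres (1° lat = 111240 m, cos φ = 0.370309): observed ΔN = 36.7 m, observed ΔE = -408.2 m.
Subtracting the expected shift leaves a residual of 36.7 − (51) = -14.3 m north and -408.2 − (-433) = 24.8 m east.
Residual distance = √((-14.3)² + 24.8²) = 28.6 m.

29 m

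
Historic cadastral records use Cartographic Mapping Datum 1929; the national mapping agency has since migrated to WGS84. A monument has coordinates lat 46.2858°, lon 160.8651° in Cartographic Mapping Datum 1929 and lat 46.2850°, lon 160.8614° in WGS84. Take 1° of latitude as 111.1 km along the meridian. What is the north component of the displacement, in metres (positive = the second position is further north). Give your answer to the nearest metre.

ΔN = -89 m

Δφ = 46.2850° − 46.2858° = -0.0008°; Δλ = 160.8614° − 160.8651° = -0.0037°.
ΔN = Δφ × 111100 = -88.9 m; ΔE = Δλ × 111100 × cos(46.2858°) = -0.0037 × 111100 × 0.691062 = -284.1 m.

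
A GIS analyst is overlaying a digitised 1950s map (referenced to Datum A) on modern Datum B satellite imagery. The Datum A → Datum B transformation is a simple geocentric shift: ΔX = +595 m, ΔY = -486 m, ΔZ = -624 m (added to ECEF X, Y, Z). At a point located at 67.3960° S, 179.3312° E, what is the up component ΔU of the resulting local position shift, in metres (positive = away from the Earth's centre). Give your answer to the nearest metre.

ΔU = 345 m

At φ = -67.3960°, λ = 179.3312°: sin φ = -0.923183, cos φ = 0.384360, sin λ = 0.011672, cos λ = -0.999932.
ΔU = cos φ cos λ·ΔX + cos φ sin λ·ΔY + sin φ·ΔZ = (0.384360)(-0.999932)(595) + (0.384360)(0.011672)(-486) + (-0.923183)(-624) = 345.21 m.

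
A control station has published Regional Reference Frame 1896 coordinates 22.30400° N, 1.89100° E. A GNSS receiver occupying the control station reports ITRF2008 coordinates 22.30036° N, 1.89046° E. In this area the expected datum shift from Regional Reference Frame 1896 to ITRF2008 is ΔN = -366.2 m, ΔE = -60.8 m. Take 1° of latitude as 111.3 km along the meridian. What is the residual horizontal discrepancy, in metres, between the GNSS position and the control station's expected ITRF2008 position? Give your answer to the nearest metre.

Observed coordinate differences: Δφ = -0.00364°, Δλ = -0.00054°.
Converting to metres (1° lat = 111300 m, cos φ = 0.925183): observed ΔN = -405.1 m, observed ΔE = -55.6 m.
Subtracting the expected shift leaves a residual of -405.1 − (-366.2) = -38.9 m north and -55.6 − (-60.8) = 5.2 m east.
Residual distance = √((-38.9)² + 5.2²) = 39.3 m.

39 m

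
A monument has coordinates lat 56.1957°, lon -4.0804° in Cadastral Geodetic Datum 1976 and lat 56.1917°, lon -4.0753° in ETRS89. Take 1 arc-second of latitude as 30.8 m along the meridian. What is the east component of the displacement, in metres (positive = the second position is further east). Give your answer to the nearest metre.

Δφ = 56.1917° − 56.1957° = -0.0040°; Δλ = -4.0753° − -4.0804° = +0.0051°.
1° of latitude = 3600 × 30.80 = 110880 m.
ΔN = Δφ × 110880 = -443.5 m; ΔE = Δλ × 110880 × cos(56.1957°) = +0.0051 × 110880 × 0.556358 = 314.6 m.

ΔE = 315 m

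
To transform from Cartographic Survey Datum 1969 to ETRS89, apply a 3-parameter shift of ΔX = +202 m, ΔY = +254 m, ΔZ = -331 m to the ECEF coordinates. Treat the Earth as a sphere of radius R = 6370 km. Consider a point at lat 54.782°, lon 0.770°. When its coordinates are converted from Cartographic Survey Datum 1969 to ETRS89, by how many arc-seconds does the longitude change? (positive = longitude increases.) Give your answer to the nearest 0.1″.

sin φ = 0.816964, cos φ = 0.576689, sin λ = 0.013439, cos λ = 0.999910.
East component: ΔE = −sin λ·ΔX + cos λ·ΔY = −(0.013439)(202) + (0.999910)(254) = 251.26 m.
1° of latitude spans πR/180 = 111177 m; at latitude φ, 1° of longitude spans that × cos φ = 64114.8 m, so Δλ = 251.26 / 64114.8 × 3600 = 14.108″.

Δλ = 14.1″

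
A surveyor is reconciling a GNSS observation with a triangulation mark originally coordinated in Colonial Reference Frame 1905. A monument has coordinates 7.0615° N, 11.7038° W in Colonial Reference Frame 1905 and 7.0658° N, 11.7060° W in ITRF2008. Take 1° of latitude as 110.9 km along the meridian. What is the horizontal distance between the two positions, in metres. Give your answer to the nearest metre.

Δφ = 7.0658° − 7.0615° = +0.0043°; Δλ = -11.7060° − -11.7038° = -0.0022°.
ΔN = Δφ × 110900 = 476.9 m; ΔE = Δλ × 110900 × cos(7.0615°) = -0.0022 × 110900 × 0.992415 = -242.1 m.
Distance = √(ΔE² + ΔN²) = √((-242.1)² + 476.9²) = 534.8 m.

535 m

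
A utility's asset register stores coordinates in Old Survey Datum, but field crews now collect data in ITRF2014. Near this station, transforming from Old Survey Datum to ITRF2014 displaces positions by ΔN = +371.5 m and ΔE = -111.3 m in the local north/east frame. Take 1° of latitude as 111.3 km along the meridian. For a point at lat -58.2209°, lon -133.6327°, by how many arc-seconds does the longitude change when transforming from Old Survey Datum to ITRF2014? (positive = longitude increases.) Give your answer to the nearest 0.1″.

Δλ = -6.8″

At latitude -58.2209°, cos φ = 0.526646.
1° of longitude at this latitude = 111.3 × cos φ = 58.62 km, so Δλ = -111.3 / 58615.7 = -0.0018988° = -6.836″.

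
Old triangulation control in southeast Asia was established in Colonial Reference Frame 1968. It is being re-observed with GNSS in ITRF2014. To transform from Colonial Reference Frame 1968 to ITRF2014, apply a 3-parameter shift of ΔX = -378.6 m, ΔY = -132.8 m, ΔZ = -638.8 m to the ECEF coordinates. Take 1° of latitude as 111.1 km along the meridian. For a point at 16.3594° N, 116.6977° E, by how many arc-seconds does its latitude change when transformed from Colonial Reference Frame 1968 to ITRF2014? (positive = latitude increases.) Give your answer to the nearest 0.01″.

sin φ = 0.281662, cos φ = 0.959514, sin λ = 0.893389, cos λ = -0.449283.
North component: ΔN = −sin φ cos λ·ΔX − sin φ sin λ·ΔY + cos φ·ΔZ = −(0.281662)(-0.449283)(-378.6) − (0.281662)(0.893389)(-132.8) + (0.959514)(-638.8) = -627.43 m.
1° of latitude spans 111100 m, so Δφ = -627.43 / 111100 × 3600 = -20.331″.

Δφ = -20.33″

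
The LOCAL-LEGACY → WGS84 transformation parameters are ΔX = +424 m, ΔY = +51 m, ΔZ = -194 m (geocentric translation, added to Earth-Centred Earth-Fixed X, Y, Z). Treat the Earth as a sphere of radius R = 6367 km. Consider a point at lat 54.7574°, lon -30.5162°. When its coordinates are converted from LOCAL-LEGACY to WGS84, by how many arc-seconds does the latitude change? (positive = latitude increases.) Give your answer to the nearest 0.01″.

Δφ = -12.61″

sin φ = 0.816716, cos φ = 0.577040, sin λ = -0.507782, cos λ = 0.861486.
North component: ΔN = −sin φ cos λ·ΔX − sin φ sin λ·ΔY + cos φ·ΔZ = −(0.816716)(0.861486)(424) − (0.816716)(-0.507782)(51) + (0.577040)(-194) = -389.12 m.
1° of latitude spans πR/180 = 111125 m, so Δφ = -389.12 / 111125 × 3600 = -12.606″.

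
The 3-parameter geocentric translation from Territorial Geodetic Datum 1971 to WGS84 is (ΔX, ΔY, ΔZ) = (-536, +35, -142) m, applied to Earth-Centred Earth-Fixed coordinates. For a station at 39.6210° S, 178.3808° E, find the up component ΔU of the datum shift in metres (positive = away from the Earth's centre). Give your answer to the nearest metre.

The local up (radial) axis is (cos φ cos λ, cos φ sin λ, sin φ), giving ΔU = 412.705 + 0.762 + 90.554 = 504.02 m.

ΔU = 504 m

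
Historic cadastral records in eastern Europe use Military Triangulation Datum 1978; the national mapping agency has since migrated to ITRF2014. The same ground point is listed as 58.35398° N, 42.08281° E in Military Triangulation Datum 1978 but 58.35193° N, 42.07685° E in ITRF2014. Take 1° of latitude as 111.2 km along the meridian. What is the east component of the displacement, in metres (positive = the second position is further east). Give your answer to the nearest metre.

ΔE = -348 m

Δφ = 58.35193° − 58.35398° = -0.00205°; Δλ = 42.07685° − 42.08281° = -0.00596°.
ΔN = Δφ × 111200 = -228.0 m; ΔE = Δλ × 111200 × cos(58.35398°) = -0.00596 × 111200 × 0.524670 = -347.7 m.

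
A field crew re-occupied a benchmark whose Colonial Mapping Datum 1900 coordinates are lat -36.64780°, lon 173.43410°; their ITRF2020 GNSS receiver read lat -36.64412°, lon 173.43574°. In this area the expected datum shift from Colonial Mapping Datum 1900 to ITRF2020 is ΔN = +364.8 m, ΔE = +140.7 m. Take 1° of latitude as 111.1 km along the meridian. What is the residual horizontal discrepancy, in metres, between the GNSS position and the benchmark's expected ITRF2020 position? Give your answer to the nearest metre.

Observed coordinate differences: Δφ = +0.00368°, Δλ = +0.00164°.
Converting to metres (1° lat = 111100 m, cos φ = 0.802320): observed ΔN = 408.8 m, observed ΔE = 146.2 m.
Subtracting the expected shift leaves a residual of 408.8 − (364.8) = 44.0 m north and 146.2 − (140.7) = 5.5 m east.
Residual distance = √(44.0² + 5.5²) = 44.4 m.

44 m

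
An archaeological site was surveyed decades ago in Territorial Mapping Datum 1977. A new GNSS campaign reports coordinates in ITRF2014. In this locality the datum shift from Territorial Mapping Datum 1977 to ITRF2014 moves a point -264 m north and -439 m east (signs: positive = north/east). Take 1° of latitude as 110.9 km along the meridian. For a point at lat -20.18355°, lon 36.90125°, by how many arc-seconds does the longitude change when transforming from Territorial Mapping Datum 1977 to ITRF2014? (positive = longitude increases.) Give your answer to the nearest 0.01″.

Δλ = -15.18″

At latitude -20.18355°, cos φ = 0.938592.
1° of longitude at this latitude = 110.9 × cos φ = 104.09 km, so Δλ = -439.0 / 104089.9 = -0.0042175° = -15.183″.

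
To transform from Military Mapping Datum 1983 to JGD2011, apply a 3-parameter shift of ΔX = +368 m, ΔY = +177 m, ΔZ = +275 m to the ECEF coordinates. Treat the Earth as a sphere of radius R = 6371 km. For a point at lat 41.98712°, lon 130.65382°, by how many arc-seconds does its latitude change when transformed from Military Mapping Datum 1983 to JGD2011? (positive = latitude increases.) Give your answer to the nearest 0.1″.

Δφ = 8.9″

sin φ = 0.668964, cos φ = 0.743295, sin λ = 0.758660, cos λ = -0.651487.
North component: ΔN = −sin φ cos λ·ΔX − sin φ sin λ·ΔY + cos φ·ΔZ = −(0.668964)(-0.651487)(368) − (0.668964)(0.758660)(177) + (0.743295)(275) = 274.96 m.
1° of latitude spans πR/180 = 111195 m, so Δφ = 274.96 / 111195 × 3600 = 8.902″.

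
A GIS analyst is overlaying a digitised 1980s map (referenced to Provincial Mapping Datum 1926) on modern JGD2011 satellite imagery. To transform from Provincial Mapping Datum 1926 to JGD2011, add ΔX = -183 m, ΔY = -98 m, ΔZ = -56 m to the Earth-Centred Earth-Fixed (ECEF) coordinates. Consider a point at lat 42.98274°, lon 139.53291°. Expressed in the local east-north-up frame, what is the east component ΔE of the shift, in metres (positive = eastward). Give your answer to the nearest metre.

ΔE = 193 m

At φ = 42.98274°, λ = 139.53291°: sin φ = 0.681778, cos φ = 0.731559, sin λ = 0.649011, cos λ = -0.760779.
ΔE = −sin λ·ΔX + cos λ·ΔY = −(0.649011)·(-183) + (-0.760779)·(-98) = 193.33 m.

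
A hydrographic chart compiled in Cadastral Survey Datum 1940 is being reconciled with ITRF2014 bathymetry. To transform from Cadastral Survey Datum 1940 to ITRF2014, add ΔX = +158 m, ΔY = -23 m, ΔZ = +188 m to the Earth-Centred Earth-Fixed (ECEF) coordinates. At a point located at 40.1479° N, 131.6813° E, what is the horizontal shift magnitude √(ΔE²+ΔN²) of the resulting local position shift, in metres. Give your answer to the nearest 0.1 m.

At φ = 40.1479°, λ = 131.6813°: sin φ = 0.644763, cos φ = 0.764383, sin λ = 0.746855, cos λ = -0.664987.
ΔE = −sin λ·ΔX + cos λ·ΔY = −(0.746855)·(158) + (-0.664987)·(-23) = -102.71 m.
ΔN = −sin φ cos λ·ΔX − sin φ sin λ·ΔY + cos φ·ΔZ = −(0.644763)(-0.664987)(158) − (0.644763)(0.746855)(-23) + (0.764383)(188) = 222.52 m.
Horizontal magnitude = √(ΔE² + ΔN²) = √((-102.71)² + 222.52²) = 245.08 m.

245.1 m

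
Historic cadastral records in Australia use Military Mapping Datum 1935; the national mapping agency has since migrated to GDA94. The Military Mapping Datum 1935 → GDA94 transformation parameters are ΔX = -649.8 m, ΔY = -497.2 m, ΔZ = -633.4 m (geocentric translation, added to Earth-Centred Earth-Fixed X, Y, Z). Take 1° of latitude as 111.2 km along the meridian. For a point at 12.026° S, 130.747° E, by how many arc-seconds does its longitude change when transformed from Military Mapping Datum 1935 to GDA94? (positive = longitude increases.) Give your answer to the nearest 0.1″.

sin φ = -0.208356, cos φ = 0.978053, sin λ = 0.757599, cos λ = -0.652720.
East component: ΔE = −sin λ·ΔX + cos λ·ΔY = −(0.757599)(-649.8) + (-0.652720)(-497.2) = 816.82 m.
1° of latitude spans 111200 m; at latitude φ, 1° of longitude spans that × cos φ = 108759.5 m, so Δλ = 816.82 / 108759.5 × 3600 = 27.037″.

Δλ = 27.0″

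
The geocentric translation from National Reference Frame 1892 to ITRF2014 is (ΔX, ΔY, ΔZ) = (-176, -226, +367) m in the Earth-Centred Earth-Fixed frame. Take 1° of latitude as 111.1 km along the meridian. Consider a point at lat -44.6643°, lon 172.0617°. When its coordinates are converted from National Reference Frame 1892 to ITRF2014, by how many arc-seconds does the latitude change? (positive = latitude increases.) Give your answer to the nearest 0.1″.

sin φ = -0.702952, cos φ = 0.711238, sin λ = 0.138107, cos λ = -0.990417.
North component: ΔN = −sin φ cos λ·ΔX − sin φ sin λ·ΔY + cos φ·ΔZ = −(-0.702952)(-0.990417)(-176) − (-0.702952)(0.138107)(-226) + (0.711238)(367) = 361.62 m.
1° of latitude spans 111100 m, so Δφ = 361.62 / 111100 × 3600 = 11.718″.

Δφ = 11.7″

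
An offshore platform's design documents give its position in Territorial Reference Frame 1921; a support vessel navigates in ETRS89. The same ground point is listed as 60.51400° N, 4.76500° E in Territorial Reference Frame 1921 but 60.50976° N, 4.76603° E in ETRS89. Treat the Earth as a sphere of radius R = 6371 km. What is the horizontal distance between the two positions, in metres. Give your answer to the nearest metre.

Δφ = 60.50976° − 60.51400° = -0.00424°; Δλ = 4.76603° − 4.76500° = +0.00103°.
1° along a meridian = πR/180 = 111195 m.
ΔN = Δφ × 111195 = -471.5 m; ΔE = Δλ × 111195 × cos(60.51400°) = +0.00103 × 111195 × 0.492211 = 56.4 m.
Distance = √(ΔE² + ΔN²) = √(56.4² + (-471.5)²) = 474.8 m.

475 m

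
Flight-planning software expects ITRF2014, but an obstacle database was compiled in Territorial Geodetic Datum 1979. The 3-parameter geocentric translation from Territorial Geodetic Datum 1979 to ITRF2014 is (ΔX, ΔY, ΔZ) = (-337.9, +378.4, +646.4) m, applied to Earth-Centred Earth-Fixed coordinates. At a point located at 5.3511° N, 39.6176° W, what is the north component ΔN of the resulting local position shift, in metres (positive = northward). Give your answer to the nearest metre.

The local north axis is (−sin φ cos λ, −sin φ sin λ, cos φ), giving ΔN = 24.274 + 22.502 + 643.583 = 690.36 m.

ΔN = 690 m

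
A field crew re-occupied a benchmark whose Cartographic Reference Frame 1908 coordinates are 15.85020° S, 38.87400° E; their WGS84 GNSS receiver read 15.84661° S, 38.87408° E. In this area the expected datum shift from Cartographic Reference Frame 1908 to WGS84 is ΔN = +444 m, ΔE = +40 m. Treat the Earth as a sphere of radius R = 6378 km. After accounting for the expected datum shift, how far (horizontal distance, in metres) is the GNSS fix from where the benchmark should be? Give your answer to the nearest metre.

Observed coordinate differences: Δφ = +0.00359°, Δλ = +0.00008°.
Converting to metres (1° lat = 111317 m, cos φ = 0.961979): observed ΔN = 399.6 m, observed ΔE = 8.6 m.
Subtracting the expected shift leaves a residual of 399.6 − (444) = -44.4 m north and 8.6 − (40) = -31.4 m east.
Residual distance = √((-44.4)² + (-31.4)²) = 54.4 m.

54 m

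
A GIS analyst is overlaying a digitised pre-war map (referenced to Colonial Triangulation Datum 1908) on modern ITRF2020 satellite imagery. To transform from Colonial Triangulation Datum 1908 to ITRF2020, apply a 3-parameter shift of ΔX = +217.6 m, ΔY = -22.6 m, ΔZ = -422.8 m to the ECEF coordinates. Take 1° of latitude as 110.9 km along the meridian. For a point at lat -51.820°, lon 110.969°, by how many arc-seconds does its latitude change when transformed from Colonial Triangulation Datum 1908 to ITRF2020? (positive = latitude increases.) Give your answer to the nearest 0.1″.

sin φ = -0.786073, cos φ = 0.618134, sin λ = 0.933774, cos λ = -0.357863.
North component: ΔN = −sin φ cos λ·ΔX − sin φ sin λ·ΔY + cos φ·ΔZ = −(-0.786073)(-0.357863)(217.6) − (-0.786073)(0.933774)(-22.6) + (0.618134)(-422.8) = -339.15 m.
1° of latitude spans 110900 m, so Δφ = -339.15 / 110900 × 3600 = -11.009″.

Δφ = -11.0″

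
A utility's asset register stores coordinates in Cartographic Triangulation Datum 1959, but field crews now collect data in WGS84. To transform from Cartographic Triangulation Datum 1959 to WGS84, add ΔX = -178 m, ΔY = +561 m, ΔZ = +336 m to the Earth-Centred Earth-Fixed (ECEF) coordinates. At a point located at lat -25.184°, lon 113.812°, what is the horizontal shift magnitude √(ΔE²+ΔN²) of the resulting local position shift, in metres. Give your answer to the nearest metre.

The local east axis at (φ, λ) is (−sin λ, cos λ, 0), so ΔE = −sin(113.812°)·(-178) + cos(113.812°)·561 = -63.65 m.
The local north axis is (−sin φ cos λ, −sin φ sin λ, cos φ), giving ΔN = 30.581 + 218.399 + 304.062 = 553.04 m.
Horizontal magnitude = √(ΔE² + ΔN²) = √((-63.65)² + 553.04²) = 556.69 m.

557 m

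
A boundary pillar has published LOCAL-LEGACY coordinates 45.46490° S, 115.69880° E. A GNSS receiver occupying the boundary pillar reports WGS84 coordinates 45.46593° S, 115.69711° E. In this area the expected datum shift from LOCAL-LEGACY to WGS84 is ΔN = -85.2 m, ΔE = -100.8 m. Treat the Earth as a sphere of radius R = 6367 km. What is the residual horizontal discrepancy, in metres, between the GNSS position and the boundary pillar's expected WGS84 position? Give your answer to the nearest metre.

Observed coordinate differences: Δφ = -0.00103°, Δλ = -0.00169°.
Converting to metres (1° lat = 111125 m, cos φ = 0.701346): observed ΔN = -114.5 m, observed ΔE = -131.7 m.
Subtracting the expected shift leaves a residual of -114.5 − (-85.2) = -29.3 m north and -131.7 − (-100.8) = -30.9 m east.
Residual distance = √((-29.3)² + (-30.9)²) = 42.6 m.

43 m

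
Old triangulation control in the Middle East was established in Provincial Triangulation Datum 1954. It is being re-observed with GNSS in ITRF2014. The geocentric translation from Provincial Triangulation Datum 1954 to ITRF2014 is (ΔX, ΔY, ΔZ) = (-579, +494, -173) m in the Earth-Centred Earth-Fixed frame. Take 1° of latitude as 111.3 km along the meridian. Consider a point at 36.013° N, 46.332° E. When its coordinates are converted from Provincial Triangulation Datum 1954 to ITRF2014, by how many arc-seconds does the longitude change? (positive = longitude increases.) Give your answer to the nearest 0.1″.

Δλ = 30.4″

sin φ = 0.587969, cos φ = 0.808884, sin λ = 0.723353, cos λ = 0.690479.
East component: ΔE = −sin λ·ΔX + cos λ·ΔY = −(0.723353)(-579) + (0.690479)(494) = 759.92 m.
1° of latitude spans 111300 m; at latitude φ, 1° of longitude spans that × cos φ = 90028.7 m, so Δλ = 759.92 / 90028.7 × 3600 = 30.387″.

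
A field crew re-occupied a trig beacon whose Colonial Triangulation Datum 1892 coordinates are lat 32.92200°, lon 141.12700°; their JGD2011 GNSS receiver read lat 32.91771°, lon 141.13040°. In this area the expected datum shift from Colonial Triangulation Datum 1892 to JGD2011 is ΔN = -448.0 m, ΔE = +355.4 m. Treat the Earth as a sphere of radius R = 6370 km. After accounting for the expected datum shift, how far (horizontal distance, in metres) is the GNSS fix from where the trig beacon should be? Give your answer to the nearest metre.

Observed coordinate differences: Δφ = -0.00429°, Δλ = +0.00340°.
Converting to metres (1° lat = 111177 m, cos φ = 0.839411): observed ΔN = -477.0 m, observed ΔE = 317.3 m.
Subtracting the expected shift leaves a residual of -477.0 − (-448.0) = -29.0 m north and 317.3 − (355.4) = -38.1 m east.
Residual distance = √((-29.0)² + (-38.1)²) = 47.9 m.

48 m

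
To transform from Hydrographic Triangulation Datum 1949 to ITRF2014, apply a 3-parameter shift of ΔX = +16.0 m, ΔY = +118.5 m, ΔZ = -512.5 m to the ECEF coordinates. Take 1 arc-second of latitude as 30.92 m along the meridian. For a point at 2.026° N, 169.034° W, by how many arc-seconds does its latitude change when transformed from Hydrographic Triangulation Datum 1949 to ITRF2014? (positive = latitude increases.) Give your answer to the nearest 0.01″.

sin φ = 0.035353, cos φ = 0.999375, sin λ = -0.190226, cos λ = -0.981740.
North component: ΔN = −sin φ cos λ·ΔX − sin φ sin λ·ΔY + cos φ·ΔZ = −(0.035353)(-0.981740)(16.0) − (0.035353)(-0.190226)(118.5) + (0.999375)(-512.5) = -510.83 m.
1° of latitude spans 3600 × 30.92 = 111312 m, so Δφ = -510.83 / 111312 × 3600 = -16.521″.

Δφ = -16.52″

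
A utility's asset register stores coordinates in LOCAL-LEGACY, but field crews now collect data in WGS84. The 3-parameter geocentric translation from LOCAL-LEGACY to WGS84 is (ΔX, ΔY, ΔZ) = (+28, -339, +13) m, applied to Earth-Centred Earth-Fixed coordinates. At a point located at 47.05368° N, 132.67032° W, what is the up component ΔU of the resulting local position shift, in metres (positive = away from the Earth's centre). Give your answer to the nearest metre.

ΔU = 166 m

The local up (radial) axis is (cos φ cos λ, cos φ sin λ, sin φ), giving ΔU = -12.930 + 169.821 + 9.516 = 166.41 m.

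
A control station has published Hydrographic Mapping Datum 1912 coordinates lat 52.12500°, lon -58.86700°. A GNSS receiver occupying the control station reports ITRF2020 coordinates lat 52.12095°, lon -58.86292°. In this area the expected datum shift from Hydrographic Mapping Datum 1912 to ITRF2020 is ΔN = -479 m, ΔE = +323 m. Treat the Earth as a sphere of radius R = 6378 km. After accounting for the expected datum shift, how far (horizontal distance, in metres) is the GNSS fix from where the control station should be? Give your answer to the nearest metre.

Observed coordinate differences: Δφ = -0.00405°, Δλ = +0.00408°.
Converting to metres (1° lat = 111317 m, cos φ = 0.613941): observed ΔN = -450.8 m, observed ΔE = 278.8 m.
Subtracting the expected shift leaves a residual of -450.8 − (-479) = 28.2 m north and 278.8 − (323) = -44.2 m east.
Residual distance = √(28.2² + (-44.2)²) = 52.4 m.

52 m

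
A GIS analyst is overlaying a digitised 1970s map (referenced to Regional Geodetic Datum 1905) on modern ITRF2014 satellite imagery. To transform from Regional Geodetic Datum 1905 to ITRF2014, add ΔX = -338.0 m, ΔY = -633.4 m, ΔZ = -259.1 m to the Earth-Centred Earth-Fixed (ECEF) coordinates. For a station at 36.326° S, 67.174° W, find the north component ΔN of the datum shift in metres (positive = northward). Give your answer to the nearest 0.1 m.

ΔN = 59.4 m

The local north axis is (−sin φ cos λ, −sin φ sin λ, cos φ), giving ΔN = -77.674 + 345.829 − 208.746 = 59.41 m.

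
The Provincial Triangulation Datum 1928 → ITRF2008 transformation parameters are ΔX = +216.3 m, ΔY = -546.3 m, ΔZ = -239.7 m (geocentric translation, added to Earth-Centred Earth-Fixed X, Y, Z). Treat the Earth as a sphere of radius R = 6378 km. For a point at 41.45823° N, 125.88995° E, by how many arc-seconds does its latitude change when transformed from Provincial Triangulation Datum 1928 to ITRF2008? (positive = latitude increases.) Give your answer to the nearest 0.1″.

sin φ = 0.662074, cos φ = 0.749439, sin λ = 0.810144, cos λ = -0.586230.
North component: ΔN = −sin φ cos λ·ΔX − sin φ sin λ·ΔY + cos φ·ΔZ = −(0.662074)(-0.586230)(216.3) − (0.662074)(0.810144)(-546.3) + (0.749439)(-239.7) = 197.33 m.
1° of latitude spans πR/180 = 111317 m, so Δφ = 197.33 / 111317 × 3600 = 6.382″.

Δφ = 6.4″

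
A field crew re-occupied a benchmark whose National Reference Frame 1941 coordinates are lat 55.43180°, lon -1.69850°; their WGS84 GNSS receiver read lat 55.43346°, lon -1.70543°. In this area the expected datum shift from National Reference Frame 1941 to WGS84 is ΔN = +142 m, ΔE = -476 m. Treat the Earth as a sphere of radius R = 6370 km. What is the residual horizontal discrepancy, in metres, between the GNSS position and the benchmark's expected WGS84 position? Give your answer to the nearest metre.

58 m

Observed coordinate differences: Δφ = +0.00166°, Δλ = -0.00693°.
Converting to metres (1° lat = 111177 m, cos φ = 0.567387): observed ΔN = 184.6 m, observed ΔE = -437.1 m.
Subtracting the expected shift leaves a residual of 184.6 − (142) = 42.6 m north and -437.1 − (-476) = 38.9 m east.
Residual distance = √(42.6² + 38.9²) = 57.6 m.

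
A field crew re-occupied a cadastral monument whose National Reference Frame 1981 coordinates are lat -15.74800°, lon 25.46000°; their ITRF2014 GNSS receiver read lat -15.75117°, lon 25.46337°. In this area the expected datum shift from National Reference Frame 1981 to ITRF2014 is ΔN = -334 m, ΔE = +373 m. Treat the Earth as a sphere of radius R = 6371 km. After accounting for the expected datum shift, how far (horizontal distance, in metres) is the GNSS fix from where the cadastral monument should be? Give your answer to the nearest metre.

22 m

Observed coordinate differences: Δφ = -0.00317°, Δλ = +0.00337°.
Converting to metres (1° lat = 111195 m, cos φ = 0.962465): observed ΔN = -352.5 m, observed ΔE = 360.7 m.
Subtracting the expected shift leaves a residual of -352.5 − (-334) = -18.5 m north and 360.7 − (373) = -12.3 m east.
Residual distance = √((-18.5)² + (-12.3)²) = 22.2 m.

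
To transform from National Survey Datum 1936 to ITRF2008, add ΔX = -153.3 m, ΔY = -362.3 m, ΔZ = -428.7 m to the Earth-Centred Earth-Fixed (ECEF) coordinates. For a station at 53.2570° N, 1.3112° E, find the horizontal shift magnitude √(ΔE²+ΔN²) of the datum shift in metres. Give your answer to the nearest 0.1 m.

At φ = 53.2570°, λ = 1.3112°: sin φ = 0.801327, cos φ = 0.598227, sin λ = 0.022883, cos λ = 0.999738.
ΔE = −sin λ·ΔX + cos λ·ΔY = −(0.022883)·(-153.3) + (0.999738)·(-362.3) = -358.70 m.
ΔN = −sin φ cos λ·ΔX − sin φ sin λ·ΔY + cos φ·ΔZ = −(0.801327)(0.999738)(-153.3) − (0.801327)(0.022883)(-362.3) + (0.598227)(-428.7) = -127.01 m.
Horizontal magnitude = √(ΔE² + ΔN²) = √((-358.70)² + (-127.01)²) = 380.52 m.

380.5 m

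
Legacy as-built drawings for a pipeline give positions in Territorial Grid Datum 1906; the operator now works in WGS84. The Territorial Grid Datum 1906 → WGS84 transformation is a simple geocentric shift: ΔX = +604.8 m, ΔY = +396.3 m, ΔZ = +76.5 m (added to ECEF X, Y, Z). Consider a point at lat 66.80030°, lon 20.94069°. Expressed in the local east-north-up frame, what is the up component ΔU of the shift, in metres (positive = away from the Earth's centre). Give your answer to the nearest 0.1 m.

At φ = 66.80030°, λ = 20.94069°: sin φ = 0.919137, cos φ = 0.393937, sin λ = 0.357401, cos λ = 0.933951.
ΔU = cos φ cos λ·ΔX + cos φ sin λ·ΔY + sin φ·ΔZ = (0.393937)(0.933951)(604.8) + (0.393937)(0.357401)(396.3) + (0.919137)(76.5) = 348.63 m.

ΔU = 348.6 m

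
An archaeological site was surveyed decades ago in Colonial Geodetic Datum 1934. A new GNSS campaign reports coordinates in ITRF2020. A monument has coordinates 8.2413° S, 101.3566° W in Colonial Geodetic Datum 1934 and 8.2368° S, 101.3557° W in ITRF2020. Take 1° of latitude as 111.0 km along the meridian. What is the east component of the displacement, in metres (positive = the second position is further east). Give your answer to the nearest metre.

Δφ = -8.2368° − -8.2413° = +0.0045°; Δλ = -101.3557° − -101.3566° = +0.0009°.
ΔN = Δφ × 111000 = 499.5 m; ΔE = Δλ × 111000 × cos(-8.2413°) = +0.0009 × 111000 × 0.989673 = 98.9 m.

ΔE = 99 m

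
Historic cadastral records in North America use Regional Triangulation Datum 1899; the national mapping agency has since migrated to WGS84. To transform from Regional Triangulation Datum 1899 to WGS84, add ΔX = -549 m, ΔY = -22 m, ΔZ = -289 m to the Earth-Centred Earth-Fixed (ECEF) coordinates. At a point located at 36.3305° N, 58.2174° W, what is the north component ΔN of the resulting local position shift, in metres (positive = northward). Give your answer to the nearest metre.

The local north axis is (−sin φ cos λ, −sin φ sin λ, cos φ), giving ΔN = 171.309 − 11.079 − 232.822 = -72.59 m.

ΔN = -73 m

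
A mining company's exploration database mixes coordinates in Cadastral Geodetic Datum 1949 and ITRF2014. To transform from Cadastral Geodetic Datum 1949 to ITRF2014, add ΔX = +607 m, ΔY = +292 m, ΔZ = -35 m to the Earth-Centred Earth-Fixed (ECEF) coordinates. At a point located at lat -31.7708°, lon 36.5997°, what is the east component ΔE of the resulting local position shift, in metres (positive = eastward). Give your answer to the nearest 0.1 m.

At φ = -31.7708°, λ = 36.5997°: sin φ = -0.526523, cos φ = 0.850161, sin λ = 0.596221, cos λ = 0.802821.
ΔE = −sin λ·ΔX + cos λ·ΔY = −(0.596221)·(607) + (0.802821)·(292) = -127.48 m.

ΔE = -127.5 m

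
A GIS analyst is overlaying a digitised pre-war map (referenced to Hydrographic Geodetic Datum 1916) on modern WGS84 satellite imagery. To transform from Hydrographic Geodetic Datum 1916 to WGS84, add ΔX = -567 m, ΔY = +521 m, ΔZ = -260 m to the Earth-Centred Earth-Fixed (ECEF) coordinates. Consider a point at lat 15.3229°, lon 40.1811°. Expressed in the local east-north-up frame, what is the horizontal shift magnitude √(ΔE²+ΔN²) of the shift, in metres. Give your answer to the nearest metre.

796 m

The local east axis at (φ, λ) is (−sin λ, cos λ, 0), so ΔE = −sin(40.1811°)·(-567) + cos(40.1811°)·521 = 763.88 m.
The local north axis is (−sin φ cos λ, −sin φ sin λ, cos φ), giving ΔN = 114.475 − 88.831 − 250.757 = -225.11 m.
Horizontal magnitude = √(ΔE² + ΔN²) = √(763.88² + (-225.11)²) = 796.36 m.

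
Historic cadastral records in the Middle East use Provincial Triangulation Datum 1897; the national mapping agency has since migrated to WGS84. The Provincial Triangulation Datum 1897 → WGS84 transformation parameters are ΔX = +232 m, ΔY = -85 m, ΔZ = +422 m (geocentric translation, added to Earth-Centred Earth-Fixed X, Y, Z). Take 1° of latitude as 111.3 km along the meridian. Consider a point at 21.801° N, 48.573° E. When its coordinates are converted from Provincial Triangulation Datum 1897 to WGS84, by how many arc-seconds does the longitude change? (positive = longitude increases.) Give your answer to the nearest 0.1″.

sin φ = 0.371384, cos φ = 0.928479, sin λ = 0.749799, cos λ = 0.661665.
East component: ΔE = −sin λ·ΔX + cos λ·ΔY = −(0.749799)(232) + (0.661665)(-85) = -230.19 m.
1° of latitude spans 111300 m; at latitude φ, 1° of longitude spans that × cos φ = 103339.8 m, so Δλ = -230.19 / 103339.8 × 3600 = -8.019″.

Δλ = -8.0″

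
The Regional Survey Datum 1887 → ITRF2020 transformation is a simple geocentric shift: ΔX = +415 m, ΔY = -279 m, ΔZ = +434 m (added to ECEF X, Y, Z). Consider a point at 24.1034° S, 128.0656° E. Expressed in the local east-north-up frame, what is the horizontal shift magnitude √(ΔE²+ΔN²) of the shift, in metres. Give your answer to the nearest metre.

At φ = -24.1034°, λ = 128.0656°: sin φ = -0.408385, cos φ = 0.912810, sin λ = 0.787305, cos λ = -0.616563.
ΔE = −sin λ·ΔX + cos λ·ΔY = −(0.787305)·(415) + (-0.616563)·(-279) = -154.71 m.
ΔN = −sin φ cos λ·ΔX − sin φ sin λ·ΔY + cos φ·ΔZ = −(-0.408385)(-0.616563)(415) − (-0.408385)(0.787305)(-279) + (0.912810)(434) = 201.96 m.
Horizontal magnitude = √(ΔE² + ΔN²) = √((-154.71)² + 201.96²) = 254.41 m.

254 m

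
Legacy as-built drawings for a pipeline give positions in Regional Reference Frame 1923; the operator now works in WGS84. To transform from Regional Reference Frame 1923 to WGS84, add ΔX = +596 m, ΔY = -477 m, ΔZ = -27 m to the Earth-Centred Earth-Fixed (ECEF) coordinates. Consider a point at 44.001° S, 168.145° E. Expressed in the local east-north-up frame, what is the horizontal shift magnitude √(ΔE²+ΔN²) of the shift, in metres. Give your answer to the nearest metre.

The local east axis at (φ, λ) is (−sin λ, cos λ, 0), so ΔE = −sin(168.145°)·596 + cos(168.145°)·(-477) = 344.39 m.
The local north axis is (−sin φ cos λ, −sin φ sin λ, cos φ), giving ΔN = -405.193 − 68.073 − 19.422 = -492.69 m.
Horizontal magnitude = √(ΔE² + ΔN²) = √(344.39² + (-492.69)²) = 601.12 m.

601 m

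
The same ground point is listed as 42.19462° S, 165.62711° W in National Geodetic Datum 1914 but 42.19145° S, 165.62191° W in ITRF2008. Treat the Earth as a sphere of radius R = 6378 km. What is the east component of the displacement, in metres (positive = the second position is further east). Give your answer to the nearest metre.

ΔE = 429 m

Δφ = -42.19145° − -42.19462° = +0.00317°; Δλ = -165.62191° − -165.62711° = +0.00520°.
1° along a meridian = πR/180 = 111317 m.
ΔN = Δφ × 111317 = 352.9 m; ΔE = Δλ × 111317 × cos(-42.19462°) = +0.00520 × 111317 × 0.740868 = 428.9 m.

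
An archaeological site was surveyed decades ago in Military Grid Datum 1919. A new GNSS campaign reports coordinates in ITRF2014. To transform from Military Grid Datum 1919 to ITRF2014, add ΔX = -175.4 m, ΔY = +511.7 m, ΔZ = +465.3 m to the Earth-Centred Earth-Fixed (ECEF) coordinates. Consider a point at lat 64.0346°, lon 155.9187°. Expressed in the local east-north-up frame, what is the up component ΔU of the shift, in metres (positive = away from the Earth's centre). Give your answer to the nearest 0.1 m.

ΔU = 579.9 m

At φ = 64.0346°, λ = 155.9187°: sin φ = 0.899059, cos φ = 0.437828, sin λ = 0.408033, cos λ = -0.912967.
ΔU = cos φ cos λ·ΔX + cos φ sin λ·ΔY + sin φ·ΔZ = (0.437828)(-0.912967)(-175.4) + (0.437828)(0.408033)(511.7) + (0.899059)(465.3) = 579.86 m.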